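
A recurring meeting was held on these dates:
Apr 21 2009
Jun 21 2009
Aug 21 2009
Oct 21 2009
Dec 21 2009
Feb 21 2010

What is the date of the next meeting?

Apr 21 2010

Gaps: 61, 61, 61, 61, 62 days — not constant. Every event is on the 21st of the month.
Pattern: the 21st of every 2 months.
April 2010: Apr 21 2010.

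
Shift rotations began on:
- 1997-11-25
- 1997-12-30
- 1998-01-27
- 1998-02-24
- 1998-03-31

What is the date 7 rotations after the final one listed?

Every date is a Tuesday; gaps 35, 28, 28, 35 days.
Each is the last Tuesday of its month (at least one falls on the 29th or later, ruling out '4th Tuesday').
Last Tuesday of April 1998: 1998-04-28.
May 1998 ends with Tuesday 1998-05-26.
June 1998 ends with Tuesday 1998-06-30.
July 1998 ends with Tuesday 1998-07-28.
Last Tuesday of August 1998: 1998-08-25.
Last Tuesday of September 1998: 1998-09-29.
Last Tuesday of October 1998: 1998-10-27.

1998-10-27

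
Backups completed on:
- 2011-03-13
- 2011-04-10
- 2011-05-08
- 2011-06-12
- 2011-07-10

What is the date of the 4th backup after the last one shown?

All dates are Sundays, 28, 28, 35, 28 days apart.
Specifically, the 2nd Sunday of each month.
August 2011 — 2nd Sunday is 2011-08-14.
September 2011 — 2nd Sunday is 2011-09-11.
2nd Sunday of October 2011: 2011-10-09.
2nd Sunday of November 2011: 2011-11-13.

2011-11-13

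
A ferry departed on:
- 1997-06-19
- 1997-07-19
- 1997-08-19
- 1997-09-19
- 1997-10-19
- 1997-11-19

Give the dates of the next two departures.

1997-12-19, 1998-01-19

Each date is the 19th; the gaps (30, 31, 31, 30, 31) track the month lengths.
The rule is the 19th of each month.
Next: December 1997 → 1997-12-19.
Next: January 1998 → 1998-01-19.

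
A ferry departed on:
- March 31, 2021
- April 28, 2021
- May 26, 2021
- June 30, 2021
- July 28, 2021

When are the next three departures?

Every date is a Wednesday; gaps 28, 28, 35, 28 days.
Each is the last Wednesday of its month (at least one falls on the 29th or later, ruling out '4th Wednesday').
Last Wednesday of August 2021: August 25, 2021.
September 2021 ends with Wednesday September 29, 2021.
October 2021 ends with Wednesday October 27, 2021.

August 25, 2021; September 29, 2021; October 27, 2021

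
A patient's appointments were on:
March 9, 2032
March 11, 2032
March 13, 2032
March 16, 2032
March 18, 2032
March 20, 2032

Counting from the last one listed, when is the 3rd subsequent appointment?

March 27, 2032

Gaps: 2, 2, 3, 2, 2 days — not constant, but cyclic with period 3.
The events fall on every Tuesday, Thursday and Saturday.
The following Tuesday is March 23, 2032.
Next Thursday: March 25, 2032.
Next Saturday: March 27, 2032.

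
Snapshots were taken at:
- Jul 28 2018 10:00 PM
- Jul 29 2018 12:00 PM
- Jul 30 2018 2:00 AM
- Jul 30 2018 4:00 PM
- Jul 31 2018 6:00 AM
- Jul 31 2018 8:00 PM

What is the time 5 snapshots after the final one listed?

Aug 3 2018 6:00 PM

Gaps: 14, 14, 14, 14, 14 hours — each event is 14 hours after the previous one.
Jul 31 2018 8:00 PM + 14 h = Aug 1 2018 10:00 AM.
Aug 1 2018 10:00 AM + 14 h = Aug 2 2018 12:00 AM.
Aug 2 2018 12:00 AM + 14 h = Aug 2 2018 2:00 PM.
Aug 2 2018 2:00 PM + 14 h = Aug 3 2018 4:00 AM.
Aug 3 2018 4:00 AM + 14 h = Aug 3 2018 6:00 PM.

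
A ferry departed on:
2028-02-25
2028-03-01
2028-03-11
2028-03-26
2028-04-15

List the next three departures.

2028-05-10, 2028-06-09, 2028-07-14

The spacing grows by 5 each time: 5, 10, 15, 20 days.
Next gap: 25 days. 2028-04-15 + 25 days = 2028-05-10.
Next gap: 30 days. 2028-05-10 + 30 days = 2028-06-09.
Next gap: 35 days. 2028-06-09 + 35 days = 2028-07-14.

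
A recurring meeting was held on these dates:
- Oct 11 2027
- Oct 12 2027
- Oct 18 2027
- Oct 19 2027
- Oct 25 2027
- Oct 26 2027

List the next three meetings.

The gap pattern 1, 6, 1, 6, 1 repeats every 2 events.
These are the Mondays and Tuesdays of each week.
Next Monday: Nov 1 2027.
Next Tuesday: Nov 2 2027.
The following Monday is Nov 8 2027.

Nov 1 2027, Nov 2 2027, Nov 8 2027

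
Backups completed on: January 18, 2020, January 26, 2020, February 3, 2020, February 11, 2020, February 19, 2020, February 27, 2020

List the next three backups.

March 6, 2020; March 14, 2020; March 22, 2020

Gaps between consecutive events: 8, 8, 8, 8, 8 days — a constant 8-day interval.
February 27, 2020 + 8 days = March 6, 2020.
March 6, 2020 + 8 days = March 14, 2020.
March 14, 2020 + 8 days = March 22, 2020.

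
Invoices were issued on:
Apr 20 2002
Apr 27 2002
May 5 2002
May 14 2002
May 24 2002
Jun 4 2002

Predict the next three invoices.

Jun 16 2002, Jun 29 2002, Jul 13 2002

The spacing grows by 1 each time: 7, 8, 9, 10, 11 days.
Next gap: 12 days. Jun 4 2002 + 12 days = Jun 16 2002.
Next gap: 13 days. Jun 16 2002 + 13 days = Jun 29 2002.
Next gap: 14 days. Jun 29 2002 + 14 days = Jul 13 2002.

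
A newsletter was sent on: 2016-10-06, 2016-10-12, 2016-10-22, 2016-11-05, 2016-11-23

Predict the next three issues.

2016-12-15, 2017-01-10, 2017-02-09

Gaps: 6, 10, 14, 18 days — each gap is 4 larger than the previous one.
Next gap: 22 days. 2016-11-23 + 22 days = 2016-12-15.
Next gap: 26 days. 2016-12-15 + 26 days = 2017-01-10.
Next gap: 30 days. 2017-01-10 + 30 days = 2017-02-09.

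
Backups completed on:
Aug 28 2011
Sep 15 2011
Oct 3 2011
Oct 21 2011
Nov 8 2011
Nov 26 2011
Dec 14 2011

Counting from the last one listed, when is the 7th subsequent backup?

Gaps between consecutive events: 18, 18, 18, 18, 18, 18 days — a constant 18-day interval.
Dec 14 2011 + 18 days = Jan 1 2012.
Jan 1 2012 + 18 days = Jan 19 2012.
Jan 19 2012 + 18 days = Feb 6 2012.
Feb 6 2012 + 18 days = Feb 24 2012.
Feb 24 2012 + 18 days = Mar 13 2012.
Mar 13 2012 + 18 days = Mar 31 2012.
Mar 31 2012 + 18 days = Apr 18 2012.

Apr 18 2012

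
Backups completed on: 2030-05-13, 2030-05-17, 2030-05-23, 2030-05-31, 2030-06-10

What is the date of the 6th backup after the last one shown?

2030-09-20

Intervals are 4, 6, 8, 10 days — an arithmetic progression with common difference 2.
Next gap: 12 days. 2030-06-10 + 12 days = 2030-06-22.
Next gap: 14 days. 2030-06-22 + 14 days = 2030-07-06.
Next gap: 16 days. 2030-07-06 + 16 days = 2030-07-22.
Next gap: 18 days. 2030-07-22 + 18 days = 2030-08-09.
Next gap: 20 days. 2030-08-09 + 20 days = 2030-08-29.
Next gap: 22 days. 2030-08-29 + 22 days = 2030-09-20.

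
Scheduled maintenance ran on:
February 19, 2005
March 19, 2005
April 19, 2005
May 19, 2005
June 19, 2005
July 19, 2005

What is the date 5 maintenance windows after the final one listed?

Gaps: 28, 31, 30, 31, 30 days — not constant. Every event is on the 19th of the month.
Pattern: the 19th of each month.
Next: August 2005 → August 19, 2005.
Next: September 2005 → September 19, 2005.
October 2005: October 19, 2005.
November 2005: November 19, 2005.
Next: December 2005 → December 19, 2005.

December 19, 2005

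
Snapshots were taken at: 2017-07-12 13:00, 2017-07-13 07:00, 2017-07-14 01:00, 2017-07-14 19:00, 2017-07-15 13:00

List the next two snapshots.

Gaps: 18, 18, 18, 18 hours — each event is 18 hours after the previous one.
2017-07-15 13:00 + 18 h = 2017-07-16 07:00.
2017-07-16 07:00 + 18 h = 2017-07-17 01:00.

2017-07-16 07:00, 2017-07-17 01:00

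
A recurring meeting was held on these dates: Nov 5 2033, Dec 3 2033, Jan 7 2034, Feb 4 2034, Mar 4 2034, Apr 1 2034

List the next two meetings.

May 6 2034, Jun 3 2034

Gaps: 28, 35, 28, 28, 28 days — a mix of 28 and 35. Every date is a Saturday.
Each is the 1st Saturday of its month.
May 2034 — 1st Saturday is May 6 2034.
1st Saturday of June 2034: Jun 3 2034.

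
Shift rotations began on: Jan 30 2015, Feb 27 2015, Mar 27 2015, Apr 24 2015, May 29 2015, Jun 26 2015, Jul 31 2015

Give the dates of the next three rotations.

All Fridays; the gaps (28, 28, 28, 35, 28, 35) vary with month length.
This is the last Friday of each month.
Last Friday of August 2015: Aug 28 2015.
September 2015 ends with Friday Sep 25 2015.
October 2015 ends with Friday Oct 30 2015.

Aug 28 2015, Sep 25 2015, Oct 30 2015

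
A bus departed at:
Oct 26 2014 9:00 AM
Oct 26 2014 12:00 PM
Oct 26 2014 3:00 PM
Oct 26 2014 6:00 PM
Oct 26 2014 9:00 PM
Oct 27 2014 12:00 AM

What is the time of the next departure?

Oct 27 2014 3:00 AM

The interval is a steady 3 hours (3, 3, 3, 3, 3).
Oct 27 2014 12:00 AM + 3 h = Oct 27 2014 3:00 AM.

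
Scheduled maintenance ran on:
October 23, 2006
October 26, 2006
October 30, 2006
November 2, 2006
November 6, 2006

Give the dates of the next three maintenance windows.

November 9, 2006; November 13, 2006; November 16, 2006

Gaps: 3, 4, 3, 4 days — not constant, but cyclic with period 2.
The events fall on every Monday and Thursday.
Next Thursday: November 9, 2006.
The following Monday is November 13, 2006.
Next Thursday: November 16, 2006.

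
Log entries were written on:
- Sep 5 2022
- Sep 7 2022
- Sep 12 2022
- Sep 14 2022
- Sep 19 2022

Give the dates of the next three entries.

Every event lands on a Monday or Wednesday (gaps cycle 2, 5, 2, 5).
So the schedule is: every Monday and Wednesday.
Next Wednesday: Sep 21 2022.
Next Monday: Sep 26 2022.
The following Wednesday is Sep 28 2022.

Sep 21 2022, Sep 26 2022, Sep 28 2022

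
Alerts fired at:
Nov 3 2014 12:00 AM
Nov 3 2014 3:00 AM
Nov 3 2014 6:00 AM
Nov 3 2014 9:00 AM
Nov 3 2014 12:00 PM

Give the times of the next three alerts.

Nov 3 2014 3:00 PM, Nov 3 2014 6:00 PM, Nov 3 2014 9:00 PM

Gaps: 3, 3, 3, 3 hours — each event is 3 hours after the previous one.
Nov 3 2014 12:00 PM + 3 h = Nov 3 2014 3:00 PM.
Nov 3 2014 3:00 PM + 3 h = Nov 3 2014 6:00 PM.
Nov 3 2014 6:00 PM + 3 h = Nov 3 2014 9:00 PM.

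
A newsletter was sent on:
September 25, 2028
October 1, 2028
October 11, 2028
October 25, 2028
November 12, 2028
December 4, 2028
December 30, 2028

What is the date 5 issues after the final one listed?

The spacing grows by 4 each time: 6, 10, 14, 18, 22, 26 days.
Next gap: 30 days. December 30, 2028 + 30 days = January 29, 2029.
Next gap: 34 days. January 29, 2029 + 34 days = March 4, 2029.
Next gap: 38 days. March 4, 2029 + 38 days = April 11, 2029.
Next gap: 42 days. April 11, 2029 + 42 days = May 23, 2029.
Next gap: 46 days. May 23, 2029 + 46 days = July 8, 2029.

July 8, 2029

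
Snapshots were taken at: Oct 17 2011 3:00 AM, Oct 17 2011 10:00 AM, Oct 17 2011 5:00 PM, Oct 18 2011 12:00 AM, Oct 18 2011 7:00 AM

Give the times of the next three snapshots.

Oct 18 2011 2:00 PM, Oct 18 2011 9:00 PM, Oct 19 2011 4:00 AM

Spacing: 7, 7, 7, 7 h — constant 7 h.
Oct 18 2011 7:00 AM + 7 h = Oct 18 2011 2:00 PM.
Oct 18 2011 2:00 PM + 7 h = Oct 18 2011 9:00 PM.
Oct 18 2011 9:00 PM + 7 h = Oct 19 2011 4:00 AM.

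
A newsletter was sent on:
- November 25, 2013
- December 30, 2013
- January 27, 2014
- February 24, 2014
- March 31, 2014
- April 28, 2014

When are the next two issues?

May 26, 2014; June 30, 2014

Every date is a Monday; gaps 35, 28, 28, 35, 28 days.
Each is the last Monday of its month (at least one falls on the 29th or later, ruling out '4th Monday').
Last Monday of May 2014: May 26, 2014.
June 2014 ends with Monday June 30, 2014.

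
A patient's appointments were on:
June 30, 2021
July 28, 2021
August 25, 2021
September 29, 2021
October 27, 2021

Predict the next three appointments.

November 24, 2021; December 29, 2021; January 26, 2022

Every date is a Wednesday; gaps 28, 28, 35, 28 days.
Each is the last Wednesday of its month (at least one falls on the 29th or later, ruling out '4th Wednesday').
November 2021 ends with Wednesday November 24, 2021.
December 2021 ends with Wednesday December 29, 2021.
Last Wednesday of January 2022: January 26, 2022.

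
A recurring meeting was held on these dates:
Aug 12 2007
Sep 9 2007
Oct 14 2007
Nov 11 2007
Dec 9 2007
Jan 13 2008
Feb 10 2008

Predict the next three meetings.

Mar 9 2008, Apr 13 2008, May 11 2008

Gaps: 28, 35, 28, 28, 35, 28 days — a mix of 28 and 35. Every date is a Sunday.
Each is the 2nd Sunday of its month.
March 2008 — 2nd Sunday is Mar 9 2008.
2nd Sunday of April 2008: Apr 13 2008.
2nd Sunday of May 2008: May 11 2008.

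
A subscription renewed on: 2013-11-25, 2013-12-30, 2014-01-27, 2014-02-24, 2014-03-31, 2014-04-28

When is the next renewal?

Every date is a Monday; gaps 35, 28, 28, 35, 28 days.
Each is the last Monday of its month (at least one falls on the 29th or later, ruling out '4th Monday').
Last Monday of May 2014: 2014-05-26.

2014-05-26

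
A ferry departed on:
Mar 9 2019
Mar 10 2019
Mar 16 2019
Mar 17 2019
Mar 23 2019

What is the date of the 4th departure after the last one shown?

Apr 6 2019

The gap pattern 1, 6, 1, 6 repeats every 2 events.
These are the Saturdays and Sundays of each week.
Next Sunday: Mar 24 2019.
Next Saturday: Mar 30 2019.
Next Sunday: Mar 31 2019.
Next Saturday: Apr 6 2019.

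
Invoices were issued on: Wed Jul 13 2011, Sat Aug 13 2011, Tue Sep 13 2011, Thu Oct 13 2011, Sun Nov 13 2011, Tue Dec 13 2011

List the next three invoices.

The day-of-month is always 13 (31, 31, 30, 31, 30 days between events).
So this recurs on the 13th of each month.
January 2012: Fri Jan 13 2012.
February 2012: Mon Feb 13 2012.
Next: March 2012 → Tue Mar 13 2012.

Fri Jan 13 2012, Mon Feb 13 2012, Tue Mar 13 2012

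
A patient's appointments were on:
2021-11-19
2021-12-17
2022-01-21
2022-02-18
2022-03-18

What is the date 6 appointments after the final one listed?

Gaps: 28, 35, 28, 28 days — a mix of 28 and 35. Every date is a Friday.
Each is the 3rd Friday of its month.
April 2022 — 3rd Friday is 2022-04-15.
May 2022 — 3rd Friday is 2022-05-20.
June 2022 — 3rd Friday is 2022-06-17.
July 2022 — 3rd Friday is 2022-07-15.
August 2022 — 3rd Friday is 2022-08-19.
September 2022 — 3rd Friday is 2022-09-16.

2022-09-16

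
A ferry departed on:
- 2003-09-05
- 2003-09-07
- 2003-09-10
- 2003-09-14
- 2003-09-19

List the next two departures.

The spacing grows by 1 each time: 2, 3, 4, 5 days.
Next gap: 6 days. 2003-09-19 + 6 days = 2003-09-25.
Next gap: 7 days. 2003-09-25 + 7 days = 2003-10-02.

2003-09-25, 2003-10-02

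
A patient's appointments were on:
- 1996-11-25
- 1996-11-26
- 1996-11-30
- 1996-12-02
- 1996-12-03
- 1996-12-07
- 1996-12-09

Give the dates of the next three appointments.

The gap pattern 1, 4, 2, 1, 4, 2 repeats every 3 events.
These are the Mondays, Tuesdays and Saturdays of each week.
Next Tuesday: 1996-12-10.
Next Saturday: 1996-12-14.
Next Monday: 1996-12-16.

1996-12-10, 1996-12-14, 1996-12-16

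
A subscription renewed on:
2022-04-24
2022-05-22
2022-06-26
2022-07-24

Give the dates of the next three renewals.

2022-08-28, 2022-09-25, 2022-10-23

All dates are Sundays, 28, 35, 28 days apart.
Specifically, the 4th Sunday of each month.
4th Sunday of August 2022: 2022-08-28.
4th Sunday of September 2022: 2022-09-25.
4th Sunday of October 2022: 2022-10-23.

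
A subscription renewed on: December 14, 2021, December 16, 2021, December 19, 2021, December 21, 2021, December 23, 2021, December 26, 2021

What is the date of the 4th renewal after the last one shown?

Every event lands on a Tuesday or Thursday or Sunday (gaps cycle 2, 3, 2, 2, 3).
So the schedule is: every Tuesday, Thursday and Sunday.
Next Tuesday: December 28, 2021.
Next Thursday: December 30, 2021.
Next Sunday: January 2, 2022.
The following Tuesday is January 4, 2022.

January 4, 2022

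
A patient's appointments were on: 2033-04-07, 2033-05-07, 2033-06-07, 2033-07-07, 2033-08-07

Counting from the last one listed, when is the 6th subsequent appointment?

2034-02-07

Each date is the 7th; the gaps (30, 31, 30, 31) track the month lengths.
The rule is the 7th of each month.
September 2033: 2033-09-07.
October 2033: 2033-10-07.
Next: November 2033 → 2033-11-07.
Next: December 2033 → 2033-12-07.
Next: January 2034 → 2034-01-07.
February 2034: 2034-02-07.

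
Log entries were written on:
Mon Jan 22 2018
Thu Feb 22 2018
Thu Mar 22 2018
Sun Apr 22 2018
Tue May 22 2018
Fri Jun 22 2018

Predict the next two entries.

Sun Jul 22 2018, Wed Aug 22 2018

Gaps: 31, 28, 31, 30, 31 days — not constant. Every event is on the 22nd of the month.
Pattern: the 22nd of each month.
July 2018: Sun Jul 22 2018.
Next: August 2018 → Wed Aug 22 2018.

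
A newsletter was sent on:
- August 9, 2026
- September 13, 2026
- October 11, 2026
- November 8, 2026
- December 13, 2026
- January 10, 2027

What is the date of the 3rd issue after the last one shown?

April 11, 2027

These are Sundays at 28- or 35-day spacing (35, 28, 28, 35, 28).
The pattern: 2nd Sunday of the month.
February 2027 — 2nd Sunday is February 14, 2027.
March 2027 — 2nd Sunday is March 14, 2027.
2nd Sunday of April 2027: April 11, 2027.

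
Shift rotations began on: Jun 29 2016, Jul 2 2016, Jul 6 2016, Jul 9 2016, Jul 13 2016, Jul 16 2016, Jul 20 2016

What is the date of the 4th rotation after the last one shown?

Every event lands on a Wednesday or Saturday (gaps cycle 3, 4, 3, 4, 3, 4).
So the schedule is: every Wednesday and Saturday.
The following Saturday is Jul 23 2016.
The following Wednesday is Jul 27 2016.
The following Saturday is Jul 30 2016.
Next Wednesday: Aug 3 2016.

Aug 3 2016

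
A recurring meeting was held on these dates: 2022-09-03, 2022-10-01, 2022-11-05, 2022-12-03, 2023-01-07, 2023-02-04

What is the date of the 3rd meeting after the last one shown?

All dates are Saturdays, 28, 35, 28, 35, 28 days apart.
Specifically, the 1st Saturday of each month.
March 2023 — 1st Saturday is 2023-03-04.
April 2023 — 1st Saturday is 2023-04-01.
1st Saturday of May 2023: 2023-05-06.

2023-05-06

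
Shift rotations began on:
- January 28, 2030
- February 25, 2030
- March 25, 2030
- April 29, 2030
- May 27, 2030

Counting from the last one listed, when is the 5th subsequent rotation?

Every date is a Monday; gaps 28, 28, 35, 28 days.
Each is the last Monday of its month (at least one falls on the 29th or later, ruling out '4th Monday').
Last Monday of June 2030: June 24, 2030.
Last Monday of July 2030: July 29, 2030.
Last Monday of August 2030: August 26, 2030.
September 2030 ends with Monday September 30, 2030.
October 2030 ends with Monday October 28, 2030.

October 28, 2030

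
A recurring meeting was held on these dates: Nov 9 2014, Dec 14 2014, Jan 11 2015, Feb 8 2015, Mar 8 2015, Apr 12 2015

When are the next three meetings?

Gaps: 35, 28, 28, 28, 35 days — a mix of 28 and 35. Every date is a Sunday.
Each is the 2nd Sunday of its month.
2nd Sunday of May 2015: May 10 2015.
June 2015 — 2nd Sunday is Jun 14 2015.
2nd Sunday of July 2015: Jul 12 2015.

May 10 2015, Jun 14 2015, Jul 12 2015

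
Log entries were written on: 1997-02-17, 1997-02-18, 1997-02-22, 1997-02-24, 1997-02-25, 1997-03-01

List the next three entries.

1997-03-03, 1997-03-04, 1997-03-08

Gaps: 1, 4, 2, 1, 4 days — not constant, but cyclic with period 3.
The events fall on every Monday, Tuesday and Saturday.
Next Monday: 1997-03-03.
The following Tuesday is 1997-03-04.
Next Saturday: 1997-03-08.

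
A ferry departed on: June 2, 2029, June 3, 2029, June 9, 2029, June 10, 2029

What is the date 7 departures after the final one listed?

July 7, 2029

Gaps: 1, 6, 1 days — not constant, but cyclic with period 2.
The events fall on every Saturday and Sunday.
Next Saturday: June 16, 2029.
Next Sunday: June 17, 2029.
The following Saturday is June 23, 2029.
The following Sunday is June 24, 2029.
The following Saturday is June 30, 2029.
The following Sunday is July 1, 2029.
Next Saturday: July 7, 2029.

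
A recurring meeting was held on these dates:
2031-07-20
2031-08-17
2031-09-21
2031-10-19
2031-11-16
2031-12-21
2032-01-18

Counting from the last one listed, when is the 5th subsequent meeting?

2032-06-20

These are Sundays at 28- or 35-day spacing (28, 35, 28, 28, 35, 28).
The pattern: 3rd Sunday of the month.
3rd Sunday of February 2032: 2032-02-15.
March 2032 — 3rd Sunday is 2032-03-21.
April 2032 — 3rd Sunday is 2032-04-18.
3rd Sunday of May 2032: 2032-05-16.
3rd Sunday of June 2032: 2032-06-20.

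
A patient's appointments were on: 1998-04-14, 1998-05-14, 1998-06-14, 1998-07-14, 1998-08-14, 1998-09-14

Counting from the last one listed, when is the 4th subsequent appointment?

1999-01-14

Each date is the 14th; the gaps (30, 31, 30, 31, 31) track the month lengths.
The rule is the 14th of each month.
Next: October 1998 → 1998-10-14.
Next: November 1998 → 1998-11-14.
December 1998: 1998-12-14.
January 1999: 1999-01-14.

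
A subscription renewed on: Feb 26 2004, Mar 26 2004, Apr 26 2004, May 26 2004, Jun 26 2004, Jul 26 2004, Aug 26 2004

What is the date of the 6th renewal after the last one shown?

Each date is the 26th; the gaps (29, 31, 30, 31, 30, 31) track the month lengths.
The rule is the 26th of each month.
Next: September 2004 → Sep 26 2004.
October 2004: Oct 26 2004.
November 2004: Nov 26 2004.
Next: December 2004 → Dec 26 2004.
Next: January 2005 → Jan 26 2005.
February 2005: Feb 26 2005.

Feb 26 2005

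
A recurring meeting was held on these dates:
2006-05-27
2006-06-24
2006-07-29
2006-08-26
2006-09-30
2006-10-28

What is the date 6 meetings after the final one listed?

Every date is a Saturday; gaps 28, 35, 28, 35, 28 days.
Each is the last Saturday of its month (at least one falls on the 29th or later, ruling out '4th Saturday').
November 2006 ends with Saturday 2006-11-25.
December 2006 ends with Saturday 2006-12-30.
January 2007 ends with Saturday 2007-01-27.
February 2007 ends with Saturday 2007-02-24.
March 2007 ends with Saturday 2007-03-31.
April 2007 ends with Saturday 2007-04-28.

2007-04-28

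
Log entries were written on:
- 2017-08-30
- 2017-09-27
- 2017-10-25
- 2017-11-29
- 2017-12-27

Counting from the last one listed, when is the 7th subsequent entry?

2018-07-25

All Wednesdays; the gaps (28, 28, 35, 28) vary with month length.
This is the last Wednesday of each month.
January 2018 ends with Wednesday 2018-01-31.
Last Wednesday of February 2018: 2018-02-28.
Last Wednesday of March 2018: 2018-03-28.
April 2018 ends with Wednesday 2018-04-25.
May 2018 ends with Wednesday 2018-05-30.
Last Wednesday of June 2018: 2018-06-27.
Last Wednesday of July 2018: 2018-07-25.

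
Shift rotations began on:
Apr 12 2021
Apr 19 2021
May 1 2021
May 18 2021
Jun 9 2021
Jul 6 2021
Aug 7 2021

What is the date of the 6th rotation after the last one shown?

May 31 2022

The spacing grows by 5 each time: 7, 12, 17, 22, 27, 32 days.
Next gap: 37 days. Aug 7 2021 + 37 days = Sep 13 2021.
Next gap: 42 days. Sep 13 2021 + 42 days = Oct 25 2021.
Next gap: 47 days. Oct 25 2021 + 47 days = Dec 11 2021.
Next gap: 52 days. Dec 11 2021 + 52 days = Feb 1 2022.
Next gap: 57 days. Feb 1 2022 + 57 days = Mar 30 2022.
Next gap: 62 days. Mar 30 2022 + 62 days = May 31 2022.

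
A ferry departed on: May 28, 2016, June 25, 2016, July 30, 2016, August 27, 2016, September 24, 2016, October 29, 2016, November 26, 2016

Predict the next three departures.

All Saturdays; the gaps (28, 35, 28, 28, 35, 28) vary with month length.
This is the last Saturday of each month.
December 2016 ends with Saturday December 31, 2016.
Last Saturday of January 2017: January 28, 2017.
February 2017 ends with Saturday February 25, 2017.

December 31, 2016; January 28, 2017; February 25, 2017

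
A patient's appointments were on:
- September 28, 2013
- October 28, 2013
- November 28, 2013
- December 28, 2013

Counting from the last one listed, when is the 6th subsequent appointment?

The day-of-month is always 28 (30, 31, 30 days between events).
So this recurs on the 28th of each month.
January 2014: January 28, 2014.
Next: February 2014 → February 28, 2014.
March 2014: March 28, 2014.
April 2014: April 28, 2014.
May 2014: May 28, 2014.
Next: June 2014 → June 28, 2014.

June 28, 2014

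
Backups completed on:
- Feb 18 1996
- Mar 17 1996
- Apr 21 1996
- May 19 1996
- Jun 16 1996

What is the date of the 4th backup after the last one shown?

These are Sundays at 28- or 35-day spacing (28, 35, 28, 28).
The pattern: 3rd Sunday of the month.
3rd Sunday of July 1996: Jul 21 1996.
3rd Sunday of August 1996: Aug 18 1996.
September 1996 — 3rd Sunday is Sep 15 1996.
3rd Sunday of October 1996: Oct 20 1996.

Oct 20 1996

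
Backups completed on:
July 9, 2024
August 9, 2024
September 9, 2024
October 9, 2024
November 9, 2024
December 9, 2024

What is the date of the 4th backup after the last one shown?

Each date is the 9th; the gaps (31, 31, 30, 31, 30) track the month lengths.
The rule is the 9th of each month.
January 2025: January 9, 2025.
February 2025: February 9, 2025.
March 2025: March 9, 2025.
April 2025: April 9, 2025.

April 9, 2025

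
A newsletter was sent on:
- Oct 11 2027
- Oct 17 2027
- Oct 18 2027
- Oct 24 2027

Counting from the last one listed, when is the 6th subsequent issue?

Nov 14 2027

Every event lands on a Monday or Sunday (gaps cycle 6, 1, 6).
So the schedule is: every Monday and Sunday.
The following Monday is Oct 25 2027.
Next Sunday: Oct 31 2027.
The following Monday is Nov 1 2027.
The following Sunday is Nov 7 2027.
Next Monday: Nov 8 2027.
Next Sunday: Nov 14 2027.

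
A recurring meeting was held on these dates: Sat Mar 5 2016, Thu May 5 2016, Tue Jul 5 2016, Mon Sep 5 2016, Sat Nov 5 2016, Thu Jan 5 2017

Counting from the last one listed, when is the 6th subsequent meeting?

Fri Jan 5 2018

Gaps: 61, 61, 62, 61, 61 days — not constant. Every event is on the 5th of the month.
Pattern: the 5th of every 2 months.
Next: March 2017 → Sun Mar 5 2017.
May 2017: Fri May 5 2017.
Next: July 2017 → Wed Jul 5 2017.
Next: September 2017 → Tue Sep 5 2017.
Next: November 2017 → Sun Nov 5 2017.
January 2018: Fri Jan 5 2018.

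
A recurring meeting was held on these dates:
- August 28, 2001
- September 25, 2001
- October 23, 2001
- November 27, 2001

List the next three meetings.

December 25, 2001; January 22, 2002; February 26, 2002

Gaps: 28, 28, 35 days — a mix of 28 and 35. Every date is a Tuesday.
Each is the 4th Tuesday of its month.
4th Tuesday of December 2001: December 25, 2001.
January 2002 — 4th Tuesday is January 22, 2002.
4th Tuesday of February 2002: February 26, 2002.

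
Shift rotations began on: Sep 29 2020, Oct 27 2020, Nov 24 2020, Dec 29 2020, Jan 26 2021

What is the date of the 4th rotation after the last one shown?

May 25 2021

These are Tuesdays with 28, 28, 35, 28-day gaps.
Each is the final Tuesday of its month — Sep 29 2020 is past the 28th, so '4th Tuesday' doesn't fit.
February 2021 ends with Tuesday Feb 23 2021.
Last Tuesday of March 2021: Mar 30 2021.
Last Tuesday of April 2021: Apr 27 2021.
May 2021 ends with Tuesday May 25 2021.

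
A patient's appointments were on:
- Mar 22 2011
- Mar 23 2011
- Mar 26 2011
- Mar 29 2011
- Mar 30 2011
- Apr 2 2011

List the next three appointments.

Gaps: 1, 3, 3, 1, 3 days — not constant, but cyclic with period 3.
The events fall on every Tuesday, Wednesday and Saturday.
Next Tuesday: Apr 5 2011.
The following Wednesday is Apr 6 2011.
Next Saturday: Apr 9 2011.

Apr 5 2011, Apr 6 2011, Apr 9 2011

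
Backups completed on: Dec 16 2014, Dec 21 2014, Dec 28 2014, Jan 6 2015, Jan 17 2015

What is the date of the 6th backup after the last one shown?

May 5 2015

Intervals are 5, 7, 9, 11 days — an arithmetic progression with common difference 2.
Next gap: 13 days. Jan 17 2015 + 13 days = Jan 30 2015.
Next gap: 15 days. Jan 30 2015 + 15 days = Feb 14 2015.
Next gap: 17 days. Feb 14 2015 + 17 days = Mar 3 2015.
Next gap: 19 days. Mar 3 2015 + 19 days = Mar 22 2015.
Next gap: 21 days. Mar 22 2015 + 21 days = Apr 12 2015.
Next gap: 23 days. Apr 12 2015 + 23 days = May 5 2015.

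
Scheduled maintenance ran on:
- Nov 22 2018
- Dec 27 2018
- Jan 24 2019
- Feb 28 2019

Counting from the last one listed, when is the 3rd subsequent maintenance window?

Gaps: 35, 28, 35 days — a mix of 28 and 35. Every date is a Thursday.
Each is the 4th Thursday of its month.
4th Thursday of March 2019: Mar 28 2019.
4th Thursday of April 2019: Apr 25 2019.
May 2019 — 4th Thursday is May 23 2019.

May 23 2019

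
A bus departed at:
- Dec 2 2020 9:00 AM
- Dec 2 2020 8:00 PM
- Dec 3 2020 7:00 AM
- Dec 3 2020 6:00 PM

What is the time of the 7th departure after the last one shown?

Gaps: 11, 11, 11 hours — each event is 11 hours after the previous one.
Dec 3 2020 6:00 PM + 11 h = Dec 4 2020 5:00 AM.
Dec 4 2020 5:00 AM + 11 h = Dec 4 2020 4:00 PM.
Dec 4 2020 4:00 PM + 11 h = Dec 5 2020 3:00 AM.
Dec 5 2020 3:00 AM + 11 h = Dec 5 2020 2:00 PM.
Dec 5 2020 2:00 PM + 11 h = Dec 6 2020 1:00 AM.
Dec 6 2020 1:00 AM + 11 h = Dec 6 2020 12:00 PM.
Dec 6 2020 12:00 PM + 11 h = Dec 6 2020 11:00 PM.

Dec 6 2020 11:00 PM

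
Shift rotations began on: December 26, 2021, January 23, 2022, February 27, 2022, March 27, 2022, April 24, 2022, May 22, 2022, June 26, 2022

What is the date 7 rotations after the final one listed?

These are Sundays at 28- or 35-day spacing (28, 35, 28, 28, 28, 35).
The pattern: 4th Sunday of the month.
4th Sunday of July 2022: July 24, 2022.
4th Sunday of August 2022: August 28, 2022.
September 2022 — 4th Sunday is September 25, 2022.
October 2022 — 4th Sunday is October 23, 2022.
4th Sunday of November 2022: November 27, 2022.
4th Sunday of December 2022: December 25, 2022.
January 2023 — 4th Sunday is January 22, 2023.

January 22, 2023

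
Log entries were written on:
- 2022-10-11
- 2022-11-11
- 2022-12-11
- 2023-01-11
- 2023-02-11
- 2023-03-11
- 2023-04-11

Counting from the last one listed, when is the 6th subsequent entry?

Each date is the 11th; the gaps (31, 30, 31, 31, 28, 31) track the month lengths.
The rule is the 11th of each month.
May 2023: 2023-05-11.
Next: June 2023 → 2023-06-11.
Next: July 2023 → 2023-07-11.
Next: August 2023 → 2023-08-11.
Next: September 2023 → 2023-09-11.
October 2023: 2023-10-11.

2023-10-11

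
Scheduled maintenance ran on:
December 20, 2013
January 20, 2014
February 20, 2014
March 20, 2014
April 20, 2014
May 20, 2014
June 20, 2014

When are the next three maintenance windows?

The day-of-month is always 20 (31, 31, 28, 31, 30, 31 days between events).
So this recurs on the 20th of each month.
July 2014: July 20, 2014.
August 2014: August 20, 2014.
September 2014: September 20, 2014.

July 20, 2014; August 20, 2014; September 20, 2014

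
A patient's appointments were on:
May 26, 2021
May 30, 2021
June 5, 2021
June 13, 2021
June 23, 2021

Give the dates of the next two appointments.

Intervals are 4, 6, 8, 10 days — an arithmetic progression with common difference 2.
Next gap: 12 days. June 23, 2021 + 12 days = July 5, 2021.
Next gap: 14 days. July 5, 2021 + 14 days = July 19, 2021.

July 5, 2021; July 19, 2021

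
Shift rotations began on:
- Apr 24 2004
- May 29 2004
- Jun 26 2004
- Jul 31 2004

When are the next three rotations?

All Saturdays; the gaps (35, 28, 35) vary with month length.
This is the last Saturday of each month.
Last Saturday of August 2004: Aug 28 2004.
September 2004 ends with Saturday Sep 25 2004.
October 2004 ends with Saturday Oct 30 2004.

Aug 28 2004, Sep 25 2004, Oct 30 2004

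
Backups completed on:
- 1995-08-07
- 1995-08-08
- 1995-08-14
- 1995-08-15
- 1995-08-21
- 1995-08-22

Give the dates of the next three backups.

1995-08-28, 1995-08-29, 1995-09-04

Every event lands on a Monday or Tuesday (gaps cycle 1, 6, 1, 6, 1).
So the schedule is: every Monday and Tuesday.
Next Monday: 1995-08-28.
The following Tuesday is 1995-08-29.
Next Monday: 1995-09-04.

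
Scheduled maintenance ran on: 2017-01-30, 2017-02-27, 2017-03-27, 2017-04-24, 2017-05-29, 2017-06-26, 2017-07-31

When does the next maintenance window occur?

2017-08-28

Every date is a Monday; gaps 28, 28, 28, 35, 28, 35 days.
Each is the last Monday of its month (at least one falls on the 29th or later, ruling out '4th Monday').
August 2017 ends with Monday 2017-08-28.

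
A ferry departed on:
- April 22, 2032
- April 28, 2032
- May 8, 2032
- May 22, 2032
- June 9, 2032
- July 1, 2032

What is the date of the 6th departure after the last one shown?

Intervals are 6, 10, 14, 18, 22 days — an arithmetic progression with common difference 4.
Next gap: 26 days. July 1, 2032 + 26 days = July 27, 2032.
Next gap: 30 days. July 27, 2032 + 30 days = August 26, 2032.
Next gap: 34 days. August 26, 2032 + 34 days = September 29, 2032.
Next gap: 38 days. September 29, 2032 + 38 days = November 6, 2032.
Next gap: 42 days. November 6, 2032 + 42 days = December 18, 2032.
Next gap: 46 days. December 18, 2032 + 46 days = February 2, 2033.

February 2, 2033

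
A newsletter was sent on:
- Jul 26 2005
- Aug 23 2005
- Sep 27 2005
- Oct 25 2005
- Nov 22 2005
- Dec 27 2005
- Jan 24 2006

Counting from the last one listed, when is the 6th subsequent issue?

Gaps: 28, 35, 28, 28, 35, 28 days — a mix of 28 and 35. Every date is a Tuesday.
Each is the 4th Tuesday of its month.
February 2006 — 4th Tuesday is Feb 28 2006.
March 2006 — 4th Tuesday is Mar 28 2006.
April 2006 — 4th Tuesday is Apr 25 2006.
4th Tuesday of May 2006: May 23 2006.
4th Tuesday of June 2006: Jun 27 2006.
July 2006 — 4th Tuesday is Jul 25 2006.

Jul 25 2006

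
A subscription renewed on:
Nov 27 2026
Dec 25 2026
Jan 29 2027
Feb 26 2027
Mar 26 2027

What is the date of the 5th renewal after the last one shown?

These are Fridays with 28, 35, 28, 28-day gaps.
Each is the final Friday of its month — Jan 29 2027 is past the 28th, so '4th Friday' doesn't fit.
Last Friday of April 2027: Apr 30 2027.
Last Friday of May 2027: May 28 2027.
June 2027 ends with Friday Jun 25 2027.
Last Friday of July 2027: Jul 30 2027.
August 2027 ends with Friday Aug 27 2027.

Aug 27 2027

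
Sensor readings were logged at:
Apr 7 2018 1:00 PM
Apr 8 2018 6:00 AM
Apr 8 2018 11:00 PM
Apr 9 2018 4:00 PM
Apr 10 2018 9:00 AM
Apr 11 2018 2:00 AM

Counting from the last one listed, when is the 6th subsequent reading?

Apr 15 2018 8:00 AM

Spacing: 17, 17, 17, 17, 17 h — constant 17 h.
Apr 11 2018 2:00 AM + 17 h = Apr 11 2018 7:00 PM.
Apr 11 2018 7:00 PM + 17 h = Apr 12 2018 12:00 PM.
Apr 12 2018 12:00 PM + 17 h = Apr 13 2018 5:00 AM.
Apr 13 2018 5:00 AM + 17 h = Apr 13 2018 10:00 PM.
Apr 13 2018 10:00 PM + 17 h = Apr 14 2018 3:00 PM.
Apr 14 2018 3:00 PM + 17 h = Apr 15 2018 8:00 AM.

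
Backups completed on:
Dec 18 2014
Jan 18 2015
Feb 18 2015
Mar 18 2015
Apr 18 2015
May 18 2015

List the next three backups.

The day-of-month is always 18 (31, 31, 28, 31, 30 days between events).
So this recurs on the 18th of each month.
June 2015: Jun 18 2015.
Next: July 2015 → Jul 18 2015.
August 2015: Aug 18 2015.

Jun 18 2015, Jul 18 2015, Aug 18 2015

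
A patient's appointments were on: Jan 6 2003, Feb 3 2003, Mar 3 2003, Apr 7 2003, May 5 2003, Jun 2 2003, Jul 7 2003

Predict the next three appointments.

All dates are Mondays, 28, 28, 35, 28, 28, 35 days apart.
Specifically, the 1st Monday of each month.
1st Monday of August 2003: Aug 4 2003.
1st Monday of September 2003: Sep 1 2003.
1st Monday of October 2003: Oct 6 2003.

Aug 4 2003, Sep 1 2003, Oct 6 2003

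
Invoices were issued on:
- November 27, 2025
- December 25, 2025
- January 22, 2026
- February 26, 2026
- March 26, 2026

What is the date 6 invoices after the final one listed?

September 24, 2026

All dates are Thursdays, 28, 28, 35, 28 days apart.
Specifically, the 4th Thursday of each month.
April 2026 — 4th Thursday is April 23, 2026.
May 2026 — 4th Thursday is May 28, 2026.
June 2026 — 4th Thursday is June 25, 2026.
4th Thursday of July 2026: July 23, 2026.
4th Thursday of August 2026: August 27, 2026.
4th Thursday of September 2026: September 24, 2026.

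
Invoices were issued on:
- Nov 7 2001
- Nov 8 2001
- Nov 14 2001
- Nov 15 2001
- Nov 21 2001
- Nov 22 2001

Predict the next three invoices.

Every event lands on a Wednesday or Thursday (gaps cycle 1, 6, 1, 6, 1).
So the schedule is: every Wednesday and Thursday.
The following Wednesday is Nov 28 2001.
The following Thursday is Nov 29 2001.
Next Wednesday: Dec 5 2001.

Nov 28 2001, Nov 29 2001, Dec 5 2001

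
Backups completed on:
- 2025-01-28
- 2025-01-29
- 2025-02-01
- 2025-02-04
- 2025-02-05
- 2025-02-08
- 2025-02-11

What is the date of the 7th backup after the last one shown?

2025-02-26

Every event lands on a Tuesday or Wednesday or Saturday (gaps cycle 1, 3, 3, 1, 3, 3).
So the schedule is: every Tuesday, Wednesday and Saturday.
The following Wednesday is 2025-02-12.
Next Saturday: 2025-02-15.
The following Tuesday is 2025-02-18.
The following Wednesday is 2025-02-19.
The following Saturday is 2025-02-22.
The following Tuesday is 2025-02-25.
Next Wednesday: 2025-02-26.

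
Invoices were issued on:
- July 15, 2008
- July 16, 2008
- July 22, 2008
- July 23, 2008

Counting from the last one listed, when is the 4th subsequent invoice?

August 6, 2008

Every event lands on a Tuesday or Wednesday (gaps cycle 1, 6, 1).
So the schedule is: every Tuesday and Wednesday.
Next Tuesday: July 29, 2008.
Next Wednesday: July 30, 2008.
Next Tuesday: August 5, 2008.
Next Wednesday: August 6, 2008.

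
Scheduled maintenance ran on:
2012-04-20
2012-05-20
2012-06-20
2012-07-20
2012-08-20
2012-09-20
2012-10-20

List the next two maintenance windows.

2012-11-20, 2012-12-20

Each date is the 20th; the gaps (30, 31, 30, 31, 31, 30) track the month lengths.
The rule is the 20th of each month.
November 2012: 2012-11-20.
Next: December 2012 → 2012-12-20.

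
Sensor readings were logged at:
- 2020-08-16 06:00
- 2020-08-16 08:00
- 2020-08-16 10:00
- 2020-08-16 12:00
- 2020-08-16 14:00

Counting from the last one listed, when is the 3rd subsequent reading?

Spacing: 2, 2, 2, 2 h — constant 2 h.
2020-08-16 14:00 + 2 h = 2020-08-16 16:00.
2020-08-16 16:00 + 2 h = 2020-08-16 18:00.
2020-08-16 18:00 + 2 h = 2020-08-16 20:00.

2020-08-16 20:00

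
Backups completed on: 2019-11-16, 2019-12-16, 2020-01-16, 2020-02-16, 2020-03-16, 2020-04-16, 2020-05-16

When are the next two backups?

Gaps: 30, 31, 31, 29, 31, 30 days — not constant. Every event is on the 16th of the month.
Pattern: the 16th of each month.
June 2020: 2020-06-16.
Next: July 2020 → 2020-07-16.

2020-06-16, 2020-07-16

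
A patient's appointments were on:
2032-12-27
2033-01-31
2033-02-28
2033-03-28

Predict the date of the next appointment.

All Mondays; the gaps (35, 28, 28) vary with month length.
This is the last Monday of each month.
Last Monday of April 2033: 2033-04-25.

2033-04-25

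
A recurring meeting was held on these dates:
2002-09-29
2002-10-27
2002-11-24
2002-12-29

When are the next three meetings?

Every date is a Sunday; gaps 28, 28, 35 days.
Each is the last Sunday of its month (at least one falls on the 29th or later, ruling out '4th Sunday').
January 2003 ends with Sunday 2003-01-26.
February 2003 ends with Sunday 2003-02-23.
March 2003 ends with Sunday 2003-03-30.

2003-01-26, 2003-02-23, 2003-03-30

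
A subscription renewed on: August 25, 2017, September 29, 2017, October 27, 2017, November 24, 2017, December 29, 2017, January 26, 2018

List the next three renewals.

All Fridays; the gaps (35, 28, 28, 35, 28) vary with month length.
This is the last Friday of each month.
February 2018 ends with Friday February 23, 2018.
Last Friday of March 2018: March 30, 2018.
Last Friday of April 2018: April 27, 2018.

February 23, 2018; March 30, 2018; April 27, 2018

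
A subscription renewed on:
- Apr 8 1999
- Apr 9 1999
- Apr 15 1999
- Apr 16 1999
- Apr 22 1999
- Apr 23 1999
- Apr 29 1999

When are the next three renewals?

Every event lands on a Thursday or Friday (gaps cycle 1, 6, 1, 6, 1, 6).
So the schedule is: every Thursday and Friday.
Next Friday: Apr 30 1999.
Next Thursday: May 6 1999.
The following Friday is May 7 1999.

Apr 30 1999, May 6 1999, May 7 1999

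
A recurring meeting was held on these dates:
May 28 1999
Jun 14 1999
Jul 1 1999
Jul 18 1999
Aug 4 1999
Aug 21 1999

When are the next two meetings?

Sep 7 1999, Sep 24 1999

Gaps between consecutive events: 17, 17, 17, 17, 17 days — a constant 17-day interval.
Aug 21 1999 + 17 days = Sep 7 1999.
Sep 7 1999 + 17 days = Sep 24 1999.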